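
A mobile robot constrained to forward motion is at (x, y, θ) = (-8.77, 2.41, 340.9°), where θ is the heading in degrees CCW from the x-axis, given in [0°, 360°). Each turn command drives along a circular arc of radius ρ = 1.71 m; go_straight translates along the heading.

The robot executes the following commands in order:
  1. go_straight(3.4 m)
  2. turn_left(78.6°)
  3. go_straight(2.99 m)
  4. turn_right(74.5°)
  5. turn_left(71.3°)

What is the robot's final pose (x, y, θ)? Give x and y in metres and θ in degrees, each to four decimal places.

(1.7745, 6.1085, 56.3000°)

set_pose: (x, y, θ) = (-8.7700, 2.4100, 340.9000°), ρ = 1.71
go_straight(3.4): x += 3.4·cos θ, y += 3.4·sin θ → (-5.5572, 1.2975, 340.9000°)
turn_left(78.6°): centre at ρ to the left, rotate +78.6° → (-3.5242, 2.0454, 419.5000° ≡ 59.5000°)
go_straight(2.99): x += 2.99·cos θ, y += 2.99·sin θ → (-2.0067, 4.6217, 59.5000°)
turn_right(74.5°): centre at ρ to the right, rotate −74.5° → (-0.0907, 5.4055, -15.0000° ≡ 345.0000°)
turn_left(71.3°): centre at ρ to the left, rotate +71.3° → (1.7745, 6.1085, 416.3000° ≡ 56.3000°)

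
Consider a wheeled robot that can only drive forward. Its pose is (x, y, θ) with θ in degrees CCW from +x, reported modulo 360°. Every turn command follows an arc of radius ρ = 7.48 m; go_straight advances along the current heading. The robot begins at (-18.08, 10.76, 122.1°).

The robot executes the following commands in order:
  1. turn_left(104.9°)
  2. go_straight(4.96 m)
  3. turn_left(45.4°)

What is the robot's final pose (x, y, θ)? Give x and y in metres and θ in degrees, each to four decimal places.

set_pose: (x, y, θ) = (-18.0800, 10.7600, 122.1000°), ρ = 7.48
turn_left(104.9°): centre at ρ to the left, rotate +104.9° → (-29.8870, 11.8865, 227.0000°)
go_straight(4.96): x += 4.96·cos θ, y += 4.96·sin θ → (-33.2697, 8.2590, 227.0000°)
turn_left(45.4°): centre at ρ to the left, rotate +45.4° → (-35.2726, 2.8444, 272.4000°)

(-35.2726, 2.8444, 272.4000°)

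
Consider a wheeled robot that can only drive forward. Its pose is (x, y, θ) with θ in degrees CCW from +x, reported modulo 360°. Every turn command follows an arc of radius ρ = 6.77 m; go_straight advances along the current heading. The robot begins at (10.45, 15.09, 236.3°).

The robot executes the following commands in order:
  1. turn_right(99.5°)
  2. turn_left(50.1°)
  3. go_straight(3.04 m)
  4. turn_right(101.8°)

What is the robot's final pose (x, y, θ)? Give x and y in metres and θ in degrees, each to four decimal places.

(-15.8410, 22.6311, 85.1000°)

set_pose: (x, y, θ) = (10.4500, 15.0900, 236.3000°), ρ = 6.77
turn_right(99.5°): centre at ρ to the right, rotate −99.5° → (0.1833, 13.9112, 136.8000°)
turn_left(50.1°): centre at ρ to the left, rotate +50.1° → (-5.2644, 15.6970, 186.9000°)
go_straight(3.04): x += 3.04·cos θ, y += 3.04·sin θ → (-8.2824, 15.3318, 186.9000°)
turn_right(101.8°): centre at ρ to the right, rotate −101.8° → (-15.8410, 22.6311, 85.1000°)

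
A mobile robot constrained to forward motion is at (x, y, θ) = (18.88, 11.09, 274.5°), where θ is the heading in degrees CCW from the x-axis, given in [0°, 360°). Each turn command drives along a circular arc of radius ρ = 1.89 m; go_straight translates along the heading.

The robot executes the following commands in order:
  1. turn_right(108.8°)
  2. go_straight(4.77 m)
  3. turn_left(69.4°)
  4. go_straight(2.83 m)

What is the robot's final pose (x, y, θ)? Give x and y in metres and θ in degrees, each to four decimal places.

(8.2707, 7.2173, 235.1000°)

set_pose: (x, y, θ) = (18.8800, 11.0900, 274.5000°), ρ = 1.89
turn_right(108.8°): centre at ρ to the right, rotate −108.8° → (16.5290, 9.1103, 165.7000°)
go_straight(4.77): x += 4.77·cos θ, y += 4.77·sin θ → (11.9068, 10.2885, 165.7000°)
turn_left(69.4°): centre at ρ to the left, rotate +69.4° → (9.8899, 9.5384, 235.1000°)
go_straight(2.83): x += 2.83·cos θ, y += 2.83·sin θ → (8.2707, 7.2173, 235.1000°)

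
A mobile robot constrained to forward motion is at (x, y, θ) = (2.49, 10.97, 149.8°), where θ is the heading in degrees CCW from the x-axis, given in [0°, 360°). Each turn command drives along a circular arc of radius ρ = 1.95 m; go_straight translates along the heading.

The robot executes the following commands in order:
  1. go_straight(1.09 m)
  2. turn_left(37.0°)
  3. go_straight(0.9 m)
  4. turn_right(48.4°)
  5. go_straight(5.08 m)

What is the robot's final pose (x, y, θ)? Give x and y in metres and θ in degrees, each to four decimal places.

(-5.8819, 15.5135, 138.4000°)

set_pose: (x, y, θ) = (2.4900, 10.9700, 149.8000°), ρ = 1.95
go_straight(1.09): x += 1.09·cos θ, y += 1.09·sin θ → (1.5479, 11.5183, 149.8000°)
turn_left(37.0°): centre at ρ to the left, rotate +37.0° → (0.3362, 11.7692, 186.8000°)
go_straight(0.9): x += 0.9·cos θ, y += 0.9·sin θ → (-0.5575, 11.6627, 186.8000°)
turn_right(48.4°): centre at ρ to the right, rotate −48.4° → (-2.0830, 12.1408, 138.4000°)
go_straight(5.08): x += 5.08·cos θ, y += 5.08·sin θ → (-5.8819, 15.5135, 138.4000°)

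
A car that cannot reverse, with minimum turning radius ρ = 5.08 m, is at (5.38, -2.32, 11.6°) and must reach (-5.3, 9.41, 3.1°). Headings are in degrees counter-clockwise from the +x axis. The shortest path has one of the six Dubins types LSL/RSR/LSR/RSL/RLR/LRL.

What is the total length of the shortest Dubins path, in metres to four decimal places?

Let ψ = atan2(Δy, Δx) = atan2(11.73, -10.68) = 132.3174° be the start→goal bearing.
Normalize: d = |goal − start| / ρ = 15.863647/5.08 = 3.122765, α = (θ_start − ψ) mod 360° = 239.2826° = 4.176269 rad, β = (θ_goal − ψ) mod 360° = 230.7826° = 4.027916 rad.
Common terms: sin α = -0.859697, cos α = -0.510804, sin β = -0.774752, cos β = -0.632265, cos(α−β) = 0.989016, d² = 9.751662. Work in radians in the unit-radius frame; every candidate has L = ρ·(t + p + q).
LSL: p² = 2 + d² − 2cos(α−β) + 2d(sin α − sin β) = 9.243106; p = √p² = 3.040248; φ = atan2(cos β − cos α, d + sin α − sin β) = -0.039962 rad; t = (φ − α) mod 2π = 2.066955 rad, q = (β − φ) mod 2π = 4.067877 rad → L = 5.08·(2.066955 + 3.040248 + 4.067877) = 5.08·9.175080 = 46.609406 m
RSR: p² = 2 + d² − 2cos(α−β) + 2d(sin β − sin α) = 10.304155; p = √p² = 3.210009; φ = atan2(cos α − cos β, d − sin α + sin β) = 0.037847 rad; t = (α − φ) mod 2π = 4.138422 rad, q = (φ − β) mod 2π = 2.293117 rad → L = 5.08·(4.138422 + 3.210009 + 2.293117) = 5.08·9.641547 = 48.979058 m
LSR: p² = d² − 2 + 2cos(α−β) + 2d(sin α + sin β) = -0.478309 < 0 → infeasible
RSL: p² = d² − 2 + 2cos(α−β) − 2d(sin α + sin β) = 19.937697; p = √p² = 4.465165; φ = atan2(cos α + cos β, d − sin α − sin β) − atan2(2, p) = -0.656927 rad; t = (α − φ) mod 2π = 4.833196 rad, q = (β − φ) mod 2π = 4.684843 rad → L = 5.08·(4.833196 + 4.465165 + 4.684843) = 5.08·13.983203 = 71.034673 m
RLR: c = (6 − d² + 2cos(α−β) + 2d(sin α − sin β))/8 = -0.288019; p = 2π − arccos c = 4.420231 rad; φ = atan2(cos α − cos β, d − sin α + sin β) = 0.037847 rad; t = (α − φ + p/2) mod 2π = 0.065352 rad, q = (α − β − t + p) mod 2π = 4.503232 rad → L = 5.08·(0.065352 + 4.420231 + 4.503232) = 5.08·8.988815 = 45.663180 m
LRL: c = (6 − d² + 2cos(α−β) − 2d(sin α − sin β))/8 = -0.155388; p = 2π − arccos c = 4.556369 rad; φ = atan2(cos β − cos α, d + sin α − sin β) = -0.039962 rad; t = (φ − α + p/2) mod 2π = 4.345139 rad, q = (β − α − t + p) mod 2π = 0.062876 rad → L = 5.08·(4.345139 + 4.556369 + 0.062876) = 5.08·8.964384 = 45.539071 m
Shortest: LRL with L = 45.539071 m ≈ 45.5391 m

45.5391 m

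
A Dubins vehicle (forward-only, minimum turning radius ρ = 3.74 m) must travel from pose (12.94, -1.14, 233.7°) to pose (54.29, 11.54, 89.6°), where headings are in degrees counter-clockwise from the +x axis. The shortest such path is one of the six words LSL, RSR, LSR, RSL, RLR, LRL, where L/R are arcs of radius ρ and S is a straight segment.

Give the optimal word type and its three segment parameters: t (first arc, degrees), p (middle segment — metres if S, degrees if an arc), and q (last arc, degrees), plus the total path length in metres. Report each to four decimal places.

LSL: t = 149.6292°, p = 37.6761 m, q = 66.2708°, L = 51.7691 m

Let ψ = atan2(Δy, Δx) = atan2(12.68, 41.35) = 17.0482° be the start→goal bearing.
Normalize: d = |goal − start| / ρ = 43.250490/3.74 = 11.564302, α = (θ_start − ψ) mod 360° = 216.6518° = 3.781287 rad, β = (θ_goal − ψ) mod 360° = 72.5518° = 1.266268 rad.
Common terms: sin α = -0.596951, cos α = -0.802278, sin β = 0.953988, cos β = 0.299843, cos(α−β) = -0.810042, d² = 133.733085. Work in radians in the unit-radius frame; every candidate has L = ρ·(t + p + q).
LSL: p² = 2 + d² − 2cos(α−β) + 2d(sin α − sin β) = 101.482111; p = √p² = 10.073833; φ = atan2(cos β − cos α, d + sin α − sin β) = 0.109624 rad; t = (φ − α) mod 2π = 2.611522 rad, q = (β − φ) mod 2π = 1.156644 rad → L = 3.74·(2.611522 + 10.073833 + 1.156644) = 3.74·13.841999 = 51.769076 m
RSR: p² = 2 + d² − 2cos(α−β) + 2d(sin β − sin α) = 173.224226; p = √p² = 13.161467; φ = atan2(cos α − cos β, d − sin α + sin β) = -0.083837 rad; t = (α − φ) mod 2π = 3.865124 rad, q = (φ − β) mod 2π = 4.933081 rad → L = 3.74·(3.865124 + 13.161467 + 4.933081) = 3.74·21.959672 = 82.129174 m
LSR: p² = d² − 2 + 2cos(α−β) + 2d(sin α + sin β) = 138.370789; p = √p² = 11.763111; φ = atan2(−cos α − cos β, d + sin α + sin β) − atan2(−2, p) = 0.210533 rad; t = (φ − α) mod 2π = 2.712431 rad, q = (φ − β) mod 2π = 5.227451 rad → L = 3.74·(2.712431 + 11.763111 + 5.227451) = 3.74·19.702993 = 73.689195 m
RSL: p² = d² − 2 + 2cos(α−β) − 2d(sin α + sin β) = 121.855214; p = √p² = 11.038805; φ = atan2(cos α + cos β, d − sin α − sin β) − atan2(2, p) = -0.224036 rad; t = (α − φ) mod 2π = 4.005323 rad, q = (β − φ) mod 2π = 1.490304 rad → L = 3.74·(4.005323 + 11.038805 + 1.490304) = 3.74·16.534432 = 61.838777 m
RLR: c = (6 − d² + 2cos(α−β) + 2d(sin α − sin β))/8 = -20.653028, |c| > 1 → infeasible
LRL: c = (6 − d² + 2cos(α−β) − 2d(sin α − sin β))/8 = -11.685264, |c| > 1 → infeasible
Shortest: LSL with L = 51.769076 m ≈ 51.7691 m
Convert LSL to answer units (arcs ×180/π): t = 2.611522·180/π = 149.6292°, p = ρ·p = 3.74·10.073833 = 37.6761 m, q = 1.156644·180/π = 66.2708°, L = 51.7691 m.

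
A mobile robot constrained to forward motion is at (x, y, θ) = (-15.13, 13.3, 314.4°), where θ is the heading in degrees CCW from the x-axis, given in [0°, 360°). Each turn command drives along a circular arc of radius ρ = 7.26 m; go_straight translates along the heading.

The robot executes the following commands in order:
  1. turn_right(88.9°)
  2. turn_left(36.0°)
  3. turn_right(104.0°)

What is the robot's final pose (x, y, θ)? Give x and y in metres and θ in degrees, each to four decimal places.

set_pose: (x, y, θ) = (-15.1300, 13.3000, 314.4000°), ρ = 7.26
turn_right(88.9°): centre at ρ to the right, rotate −88.9° → (-15.1389, 3.1318, 225.5000°)
turn_left(36.0°): centre at ρ to the left, rotate +36.0° → (-17.1409, -0.8837, 261.5000°)
turn_right(104.0°): centre at ρ to the right, rotate −104.0° → (-27.0995, -6.5179, 157.5000°)

(-27.0995, -6.5179, 157.5000°)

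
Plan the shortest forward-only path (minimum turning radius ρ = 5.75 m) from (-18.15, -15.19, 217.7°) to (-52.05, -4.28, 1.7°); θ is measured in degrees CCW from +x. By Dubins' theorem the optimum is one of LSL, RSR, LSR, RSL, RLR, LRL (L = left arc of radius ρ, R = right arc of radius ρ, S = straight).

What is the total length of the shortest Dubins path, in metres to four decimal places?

51.8963 m

Let ψ = atan2(Δy, Δx) = atan2(10.91, -33.90) = 162.1603° be the start→goal bearing.
Normalize: d = |goal − start| / ρ = 35.612331/5.75 = 6.193449, α = (θ_start − ψ) mod 360° = 55.5397° = 0.969350 rad, β = (θ_goal − ψ) mod 360° = 199.5397° = 3.482624 rad.
Common terms: sin α = 0.824518, cos α = 0.565835, sin β = -0.334460, cos β = -0.942410, cos(α−β) = -0.809017, d² = 38.358808. Work in radians in the unit-radius frame; every candidate has L = ρ·(t + p + q).
LSL: p² = 2 + d² − 2cos(α−β) + 2d(sin α − sin β) = 56.332981; p = √p² = 7.505530; φ = atan2(cos β − cos α, d + sin α − sin β) = -0.202329 rad; t = (φ − α) mod 2π = 5.111506 rad, q = (β − φ) mod 2π = 3.684953 rad → L = 5.75·(5.111506 + 7.505530 + 3.684953) = 5.75·16.301989 = 93.736439 m
RSR: p² = 2 + d² − 2cos(α−β) + 2d(sin β − sin α) = 27.620703; p = √p² = 5.255540; φ = atan2(cos α − cos β, d − sin α + sin β) = 0.291075 rad; t = (α − φ) mod 2π = 0.678275 rad, q = (φ − β) mod 2π = 3.091636 rad → L = 5.75·(0.678275 + 5.255540 + 3.091636) = 5.75·9.025451 = 51.896346 m
LSR: p² = d² − 2 + 2cos(α−β) + 2d(sin α + sin β) = 40.811081; p = √p² = 6.388355; φ = atan2(−cos α − cos β, d + sin α + sin β) − atan2(−2, p) = 0.359688 rad; t = (φ − α) mod 2π = 5.673523 rad, q = (φ − β) mod 2π = 3.160249 rad → L = 5.75·(5.673523 + 6.388355 + 3.160249) = 5.75·15.222127 = 87.527232 m
RSL: p² = d² − 2 + 2cos(α−β) − 2d(sin α + sin β) = 28.670468; p = √p² = 5.354481; φ = atan2(cos α + cos β, d − sin α − sin β) − atan2(2, p) = -0.423402 rad; t = (α − φ) mod 2π = 1.392753 rad, q = (β − φ) mod 2π = 3.906027 rad → L = 5.75·(1.392753 + 5.354481 + 3.906027) = 5.75·10.653260 = 61.256247 m
RLR: c = (6 − d² + 2cos(α−β) + 2d(sin α − sin β))/8 = -2.452588, |c| > 1 → infeasible
LRL: c = (6 − d² + 2cos(α−β) − 2d(sin α − sin β))/8 = -6.041623, |c| > 1 → infeasible
Shortest: RSR with L = 51.896346 m ≈ 51.8963 m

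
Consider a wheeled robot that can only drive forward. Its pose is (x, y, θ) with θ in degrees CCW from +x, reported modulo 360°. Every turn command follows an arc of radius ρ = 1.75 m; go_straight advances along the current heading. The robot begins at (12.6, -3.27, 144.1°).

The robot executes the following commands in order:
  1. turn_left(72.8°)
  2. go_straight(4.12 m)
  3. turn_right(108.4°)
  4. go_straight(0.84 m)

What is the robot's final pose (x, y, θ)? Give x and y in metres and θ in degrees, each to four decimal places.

set_pose: (x, y, θ) = (12.6000, -3.2700, 144.1000°), ρ = 1.75
turn_left(72.8°): centre at ρ to the left, rotate +72.8° → (10.5231, -3.2881, 216.9000°)
go_straight(4.12): x += 4.12·cos θ, y += 4.12·sin θ → (7.2284, -5.7619, 216.9000°)
turn_right(108.4°): centre at ρ to the right, rotate −108.4° → (4.5181, -4.9177, 108.5000°)
go_straight(0.84): x += 0.84·cos θ, y += 0.84·sin θ → (4.2516, -4.1211, 108.5000°)

(4.2516, -4.1211, 108.5000°)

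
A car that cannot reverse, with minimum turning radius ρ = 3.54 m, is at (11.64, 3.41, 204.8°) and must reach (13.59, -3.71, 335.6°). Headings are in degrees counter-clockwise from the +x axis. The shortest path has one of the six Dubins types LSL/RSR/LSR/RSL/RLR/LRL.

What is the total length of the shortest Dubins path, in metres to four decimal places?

10.1273 m

Let ψ = atan2(Δy, Δx) = atan2(-7.12, 1.95) = -74.6836° be the start→goal bearing.
Normalize: d = |goal − start| / ρ = 7.382202/3.54 = 2.085368, α = (θ_start − ψ) mod 360° = 279.4836° = 4.877909 rad, β = (θ_goal − ψ) mod 360° = 50.2836° = 0.877615 rad.
Common terms: sin α = -0.986333, cos α = 0.164766, sin β = 0.769217, cos β = 0.638988, cos(α−β) = -0.653421, d² = 4.348758. Work in radians in the unit-radius frame; every candidate has L = ρ·(t + p + q).
LSL: p² = 2 + d² − 2cos(α−β) + 2d(sin α − sin β) = 0.333667; p = √p² = 0.577639; φ = atan2(cos β − cos α, d + sin α − sin β) = 0.963102 rad; t = (φ − α) mod 2π = 2.368378 rad, q = (β − φ) mod 2π = 6.197698 rad → L = 3.54·(2.368378 + 0.577639 + 6.197698) = 3.54·9.143715 = 32.368750 m
RSR: p² = 2 + d² − 2cos(α−β) + 2d(sin β − sin α) = 14.977532; p = √p² = 3.870082; φ = atan2(cos α − cos β, d − sin α + sin β) = -0.122844 rad; t = (α − φ) mod 2π = 5.000754 rad, q = (φ − β) mod 2π = 5.282726 rad → L = 3.54·(5.000754 + 3.870082 + 5.282726) = 3.54·14.153562 = 50.103608 m
LSR: p² = d² − 2 + 2cos(α−β) + 2d(sin α + sin β) = 0.136384; p = √p² = 0.369302; φ = atan2(−cos α − cos β, d + sin α + sin β) − atan2(−2, p) = 0.981921 rad; t = (φ − α) mod 2π = 2.387197 rad, q = (φ − β) mod 2π = 0.104306 rad → L = 3.54·(2.387197 + 0.369302 + 0.104306) = 3.54·2.860805 = 10.127251 m
RSL: p² = d² − 2 + 2cos(α−β) − 2d(sin α + sin β) = 1.947450; p = √p² = 1.395511; φ = atan2(cos α + cos β, d − sin α − sin β) − atan2(2, p) = -0.625723 rad; t = (α − φ) mod 2π = 5.503632 rad, q = (β − φ) mod 2π = 1.503337 rad → L = 3.54·(5.503632 + 1.395511 + 1.503337) = 3.54·8.402480 = 29.744778 m
RLR: c = (6 − d² + 2cos(α−β) + 2d(sin α − sin β))/8 = -0.872192; p = 2π − arccos c = 3.652724 rad; φ = atan2(cos α − cos β, d − sin α + sin β) = -0.122844 rad; t = (α − φ + p/2) mod 2π = 0.543930 rad, q = (α − β − t + p) mod 2π = 0.825903 rad → L = 3.54·(0.543930 + 3.652724 + 0.825903) = 3.54·5.022558 = 17.779854 m
LRL: c = (6 − d² + 2cos(α−β) − 2d(sin α − sin β))/8 = 0.958292; p = 2π − arccos c = 5.993352 rad; φ = atan2(cos β − cos α, d + sin α − sin β) = 0.963102 rad; t = (φ − α + p/2) mod 2π = 5.365054 rad, q = (β − α − t + p) mod 2π = 2.911189 rad → L = 3.54·(5.365054 + 5.993352 + 2.911189) = 3.54·14.269596 = 50.514369 m
Shortest: LSR with L = 10.127251 m ≈ 10.1273 m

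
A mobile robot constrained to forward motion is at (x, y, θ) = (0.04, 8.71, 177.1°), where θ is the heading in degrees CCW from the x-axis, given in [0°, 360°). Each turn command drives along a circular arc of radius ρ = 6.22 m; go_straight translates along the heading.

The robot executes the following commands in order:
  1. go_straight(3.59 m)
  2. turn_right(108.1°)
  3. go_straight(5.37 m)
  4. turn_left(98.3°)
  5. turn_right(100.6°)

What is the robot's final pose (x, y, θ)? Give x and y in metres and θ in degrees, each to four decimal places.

(-15.8979, 39.1710, 66.7000°)

set_pose: (x, y, θ) = (0.0400, 8.7100, 177.1000°), ρ = 6.22
go_straight(3.59): x += 3.59·cos θ, y += 3.59·sin θ → (-3.5454, 8.8916, 177.1000°)
turn_right(108.1°): centre at ρ to the right, rotate −108.1° → (-9.0376, 17.3327, 69.0000°)
go_straight(5.37): x += 5.37·cos θ, y += 5.37·sin θ → (-7.1131, 22.3460, 69.0000°)
turn_left(98.3°): centre at ρ to the left, rotate +98.3° → (-11.5526, 30.6429, 167.3000°)
turn_right(100.6°): centre at ρ to the right, rotate −100.6° → (-15.8979, 39.1710, 66.7000°)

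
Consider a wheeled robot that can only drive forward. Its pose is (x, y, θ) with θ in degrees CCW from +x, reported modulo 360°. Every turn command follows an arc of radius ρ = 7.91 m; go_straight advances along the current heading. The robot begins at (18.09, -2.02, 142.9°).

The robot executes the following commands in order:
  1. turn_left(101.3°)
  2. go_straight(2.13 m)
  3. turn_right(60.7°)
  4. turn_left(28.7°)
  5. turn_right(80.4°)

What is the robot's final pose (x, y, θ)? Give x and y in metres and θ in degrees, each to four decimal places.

(-15.2125, -11.0372, 131.8000°)

set_pose: (x, y, θ) = (18.0900, -2.0200, 142.9000°), ρ = 7.91
turn_left(101.3°): centre at ρ to the left, rotate +101.3° → (6.1971, -4.8862, 244.2000°)
go_straight(2.13): x += 2.13·cos θ, y += 2.13·sin θ → (5.2701, -6.8039, 244.2000°)
turn_right(60.7°): centre at ρ to the right, rotate −60.7° → (-1.3686, -11.2565, 183.5000°)
turn_left(28.7°): centre at ρ to the left, rotate +28.7° → (-5.1007, -12.4583, 212.2000°)
turn_right(80.4°): centre at ρ to the right, rotate −80.4° → (-15.2125, -11.0372, 131.8000°)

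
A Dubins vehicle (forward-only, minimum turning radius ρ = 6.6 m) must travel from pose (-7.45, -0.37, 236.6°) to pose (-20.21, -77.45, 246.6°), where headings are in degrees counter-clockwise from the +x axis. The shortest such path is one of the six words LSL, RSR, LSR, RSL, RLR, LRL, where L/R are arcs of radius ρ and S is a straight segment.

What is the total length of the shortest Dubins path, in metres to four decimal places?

Let ψ = atan2(Δy, Δx) = atan2(-77.08, -12.76) = -99.3996° be the start→goal bearing.
Normalize: d = |goal − start| / ρ = 78.129021/6.6 = 11.837731, α = (θ_start − ψ) mod 360° = 335.9996° = 5.864300 rad, β = (θ_goal − ψ) mod 360° = 345.9996° = 6.038833 rad.
Common terms: sin α = -0.406743, cos α = 0.913543, sin β = -0.241928, cos β = 0.970294, cos(α−β) = 0.984808, d² = 140.131864. Work in radians in the unit-radius frame; every candidate has L = ρ·(t + p + q).
LSL: p² = 2 + d² − 2cos(α−β) + 2d(sin α − sin β) = 136.260192; p = √p² = 11.673054; φ = atan2(cos β − cos α, d + sin α − sin β) = 0.004862 rad; t = (φ − α) mod 2π = 0.423747 rad, q = (β − φ) mod 2π = 6.033971 rad → L = 6.6·(0.423747 + 11.673054 + 6.033971) = 6.6·18.130772 = 119.663097 m
RSR: p² = 2 + d² − 2cos(α−β) + 2d(sin β − sin α) = 144.064305; p = √p² = 12.002679; φ = atan2(cos α − cos β, d − sin α + sin β) = -0.004728 rad; t = (α − φ) mod 2π = 5.869028 rad, q = (φ − β) mod 2π = 0.239624 rad → L = 6.6·(5.869028 + 12.002679 + 0.239624) = 6.6·18.111331 = 119.534788 m
LSR: p² = d² − 2 + 2cos(α−β) + 2d(sin α + sin β) = 124.743902; p = √p² = 11.168881; φ = atan2(−cos α − cos β, d + sin α + sin β) − atan2(−2, p) = 0.010391 rad; t = (φ − α) mod 2π = 0.429277 rad, q = (φ − β) mod 2π = 0.254744 rad → L = 6.6·(0.429277 + 11.168881 + 0.254744) = 6.6·11.852901 = 78.229148 m
RSL: p² = d² − 2 + 2cos(α−β) − 2d(sin α + sin β) = 155.459058; p = √p² = 12.468322; φ = atan2(cos α + cos β, d − sin α − sin β) − atan2(2, p) = -0.009310 rad; t = (α − φ) mod 2π = 5.873610 rad, q = (β − φ) mod 2π = 6.048143 rad → L = 6.6·(5.873610 + 12.468322 + 6.048143) = 6.6·24.390074 = 160.974491 m
RLR: c = (6 − d² + 2cos(α−β) + 2d(sin α − sin β))/8 = -17.008038, |c| > 1 → infeasible
LRL: c = (6 − d² + 2cos(α−β) − 2d(sin α − sin β))/8 = -16.032524, |c| > 1 → infeasible
Shortest: LSR with L = 78.229148 m ≈ 78.2291 m

78.2291 m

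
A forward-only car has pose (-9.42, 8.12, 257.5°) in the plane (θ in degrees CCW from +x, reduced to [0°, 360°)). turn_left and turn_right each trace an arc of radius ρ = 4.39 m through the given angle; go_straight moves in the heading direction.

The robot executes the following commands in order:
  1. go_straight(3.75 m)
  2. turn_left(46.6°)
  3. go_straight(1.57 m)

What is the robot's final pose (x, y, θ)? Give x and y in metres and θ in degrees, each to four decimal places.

(-8.7007, -0.2525, 304.1000°)

set_pose: (x, y, θ) = (-9.4200, 8.1200, 257.5000°), ρ = 4.39
go_straight(3.75): x += 3.75·cos θ, y += 3.75·sin θ → (-10.2316, 4.4589, 257.5000°)
turn_left(46.6°): centre at ρ to the left, rotate +46.6° → (-9.5809, 1.0475, 304.1000°)
go_straight(1.57): x += 1.57·cos θ, y += 1.57·sin θ → (-8.7007, -0.2525, 304.1000°)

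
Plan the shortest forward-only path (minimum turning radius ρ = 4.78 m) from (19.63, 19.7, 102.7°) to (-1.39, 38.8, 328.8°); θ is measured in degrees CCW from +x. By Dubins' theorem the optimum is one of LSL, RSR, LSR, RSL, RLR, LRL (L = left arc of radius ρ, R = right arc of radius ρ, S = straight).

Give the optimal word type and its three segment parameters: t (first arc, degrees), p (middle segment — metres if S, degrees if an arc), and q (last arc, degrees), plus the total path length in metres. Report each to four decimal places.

LSR: t = 59.5599°, p = 22.8317 m, q = 193.4599°, L = 43.9403 m

Let ψ = atan2(Δy, Δx) = atan2(19.10, -21.02) = 137.7399° be the start→goal bearing.
Normalize: d = |goal − start| / ρ = 28.401592/4.78 = 5.941756, α = (θ_start − ψ) mod 360° = 324.9601° = 5.671624 rad, β = (θ_goal − ψ) mod 360° = 191.0601° = 3.334628 rad.
Common terms: sin α = -0.574146, cos α = 0.818753, sin β = -0.191839, cos β = -0.981426, cos(α−β) = -0.693402, d² = 35.304459. Work in radians in the unit-radius frame; every candidate has L = ρ·(t + p + q).
LSL: p² = 2 + d² − 2cos(α−β) + 2d(sin α − sin β) = 34.148106; p = √p² = 5.843638; φ = atan2(cos β − cos α, d + sin α − sin β) = -0.313151 rad; t = (φ − α) mod 2π = 0.298410 rad, q = (β − φ) mod 2π = 3.647779 rad → L = 4.78·(0.298410 + 5.843638 + 3.647779) = 4.78·9.789828 = 46.795376 m
RSR: p² = 2 + d² − 2cos(α−β) + 2d(sin β − sin α) = 43.234419; p = √p² = 6.575289; φ = atan2(cos α − cos β, d − sin α + sin β) = 0.277320 rad; t = (α − φ) mod 2π = 5.394304 rad, q = (φ − β) mod 2π = 3.225878 rad → L = 4.78·(5.394304 + 6.575289 + 3.225878) = 4.78·15.195470 = 72.634345 m
LSR: p² = d² − 2 + 2cos(α−β) + 2d(sin α + sin β) = 22.815060; p = √p² = 4.776511; φ = atan2(−cos α − cos β, d + sin α + sin β) − atan2(−2, p) = 0.427955 rad; t = (φ − α) mod 2π = 1.039517 rad, q = (φ − β) mod 2π = 3.376512 rad → L = 4.78·(1.039517 + 4.776511 + 3.376512) = 4.78·9.192540 = 43.940342 m
RSL: p² = d² − 2 + 2cos(α−β) − 2d(sin α + sin β) = 41.020251; p = √p² = 6.404705; φ = atan2(cos α + cos β, d − sin α − sin β) − atan2(2, p) = -0.326923 rad; t = (α − φ) mod 2π = 5.998547 rad, q = (β − φ) mod 2π = 3.661551 rad → L = 4.78·(5.998547 + 6.404705 + 3.661551) = 4.78·16.064803 = 76.789757 m
RLR: c = (6 − d² + 2cos(α−β) + 2d(sin α − sin β))/8 = -4.404302, |c| > 1 → infeasible
LRL: c = (6 − d² + 2cos(α−β) − 2d(sin α − sin β))/8 = -3.268513, |c| > 1 → infeasible
Shortest: LSR with L = 43.940342 m ≈ 43.9403 m
Convert LSR to answer units (arcs ×180/π): t = 1.039517·180/π = 59.5599°, p = ρ·p = 4.78·4.776511 = 22.8317 m, q = 3.376512·180/π = 193.4599°, L = 43.9403 m.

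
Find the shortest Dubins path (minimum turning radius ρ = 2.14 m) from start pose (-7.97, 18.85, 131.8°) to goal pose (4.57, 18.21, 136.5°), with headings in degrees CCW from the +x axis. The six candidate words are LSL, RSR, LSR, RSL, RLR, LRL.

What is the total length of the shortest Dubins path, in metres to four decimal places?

Let ψ = atan2(Δy, Δx) = atan2(-0.64, 12.54) = -2.9217° be the start→goal bearing.
Normalize: d = |goal − start| / ρ = 12.556321/2.14 = 5.867440, α = (θ_start − ψ) mod 360° = 134.7217° = 2.351336 rad, β = (θ_goal − ψ) mod 360° = 139.4217° = 2.433367 rad.
Common terms: sin α = 0.710534, cos α = -0.703663, sin β = 0.650487, cos β = -0.759517, cos(α−β) = 0.996637, d² = 34.426850. Work in radians in the unit-radius frame; every candidate has L = ρ·(t + p + q).
LSL: p² = 2 + d² − 2cos(α−β) + 2d(sin α − sin β) = 35.138212; p = √p² = 5.927749; φ = atan2(cos β − cos α, d + sin α − sin β) = -0.009423 rad; t = (φ − α) mod 2π = 3.922426 rad, q = (β − φ) mod 2π = 2.442789 rad → L = 2.14·(3.922426 + 5.927749 + 2.442789) = 2.14·12.292965 = 26.306945 m
RSR: p² = 2 + d² − 2cos(α−β) + 2d(sin β − sin α) = 33.728938; p = √p² = 5.807662; φ = atan2(cos α − cos β, d − sin α + sin β) = 0.009617 rad; t = (α − φ) mod 2π = 2.341719 rad, q = (φ − β) mod 2π = 3.859436 rad → L = 2.14·(2.341719 + 5.807662 + 3.859436) = 2.14·12.008817 = 25.698868 m
LSR: p² = d² − 2 + 2cos(α−β) + 2d(sin α + sin β) = 50.391540; p = √p² = 7.098700; φ = atan2(−cos α − cos β, d + sin α + sin β) − atan2(−2, p) = 0.474344 rad; t = (φ − α) mod 2π = 4.406193 rad, q = (φ − β) mod 2π = 4.324162 rad → L = 2.14·(4.406193 + 7.098700 + 4.324162) = 2.14·15.829055 = 33.874178 m
RSL: p² = d² − 2 + 2cos(α−β) − 2d(sin α + sin β) = 18.448708; p = √p² = 4.295196; φ = atan2(cos α + cos β, d − sin α − sin β) − atan2(2, p) = -0.749731 rad; t = (α − φ) mod 2π = 3.101067 rad, q = (β − φ) mod 2π = 3.183097 rad → L = 2.14·(3.101067 + 4.295196 + 3.183097) = 2.14·10.579360 = 22.639831 m
RLR: c = (6 − d² + 2cos(α−β) + 2d(sin α − sin β))/8 = -3.216117, |c| > 1 → infeasible
LRL: c = (6 − d² + 2cos(α−β) − 2d(sin α − sin β))/8 = -3.392276, |c| > 1 → infeasible
Shortest: RSL with L = 22.639831 m ≈ 22.6398 m

22.6398 m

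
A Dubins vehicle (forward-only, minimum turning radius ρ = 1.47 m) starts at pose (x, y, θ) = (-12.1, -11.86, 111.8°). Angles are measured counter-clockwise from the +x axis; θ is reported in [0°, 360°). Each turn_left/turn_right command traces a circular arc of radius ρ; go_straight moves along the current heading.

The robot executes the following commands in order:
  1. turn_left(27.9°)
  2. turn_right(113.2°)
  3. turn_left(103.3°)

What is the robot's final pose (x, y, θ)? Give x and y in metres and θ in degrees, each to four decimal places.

(-11.7458, -6.5916, 129.8000°)

set_pose: (x, y, θ) = (-12.1000, -11.8600, 111.8000°), ρ = 1.47
turn_left(27.9°): centre at ρ to the left, rotate +27.9° → (-12.5141, -11.2848, 139.7000°)
turn_right(113.2°): centre at ρ to the right, rotate −113.2° → (-12.2192, -8.8481, 26.5000°)
turn_left(103.3°): centre at ρ to the left, rotate +103.3° → (-11.7458, -6.5916, 129.8000°)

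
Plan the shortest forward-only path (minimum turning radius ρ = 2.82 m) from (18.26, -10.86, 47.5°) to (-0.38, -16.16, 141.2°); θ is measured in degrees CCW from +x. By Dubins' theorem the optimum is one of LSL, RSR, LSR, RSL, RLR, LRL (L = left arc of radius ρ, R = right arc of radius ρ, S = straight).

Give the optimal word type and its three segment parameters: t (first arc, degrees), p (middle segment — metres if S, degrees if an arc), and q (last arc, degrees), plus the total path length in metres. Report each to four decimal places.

Let ψ = atan2(Δy, Δx) = atan2(-5.30, -18.64) = -164.1277° be the start→goal bearing.
Normalize: d = |goal − start| / ρ = 19.378844/2.82 = 6.871931, α = (θ_start − ψ) mod 360° = 211.6277° = 3.693600 rad, β = (θ_goal − ψ) mod 360° = 305.3277° = 5.328974 rad.
Common terms: sin α = -0.524398, cos α = -0.851473, sin β = -0.815858, cos β = 0.578252, cos(α−β) = -0.064532, d² = 47.223429. Work in radians in the unit-radius frame; every candidate has L = ρ·(t + p + q).
LSL: p² = 2 + d² − 2cos(α−β) + 2d(sin α − sin β) = 53.358285; p = √p² = 7.304676; φ = atan2(cos β − cos α, d + sin α − sin β) = 0.196999 rad; t = (φ − α) mod 2π = 2.786584 rad, q = (β − φ) mod 2π = 5.131975 rad → L = 2.82·(2.786584 + 7.304676 + 5.131975) = 2.82·15.223234 = 42.929521 m
RSR: p² = 2 + d² − 2cos(α−β) + 2d(sin β − sin α) = 45.346703; p = √p² = 6.733996; φ = atan2(cos α − cos β, d − sin α + sin β) = -0.213943 rad; t = (α − φ) mod 2π = 3.907543 rad, q = (φ − β) mod 2π = 0.740269 rad → L = 2.82·(3.907543 + 6.733996 + 0.740269) = 2.82·11.381808 = 32.096698 m
LSR: p² = d² − 2 + 2cos(α−β) + 2d(sin α + sin β) = 26.674076; p = √p² = 5.164695; φ = atan2(−cos α − cos β, d + sin α + sin β) − atan2(−2, p) = 0.418814 rad; t = (φ − α) mod 2π = 3.008399 rad, q = (φ − β) mod 2π = 1.373026 rad → L = 2.82·(3.008399 + 5.164695 + 1.373026) = 2.82·9.546120 = 26.920059 m
RSL: p² = d² − 2 + 2cos(α−β) − 2d(sin α + sin β) = 63.514654; p = √p² = 7.969608; φ = atan2(cos α + cos β, d − sin α − sin β) − atan2(2, p) = -0.279134 rad; t = (α − φ) mod 2π = 3.972734 rad, q = (β − φ) mod 2π = 5.608107 rad → L = 2.82·(3.972734 + 7.969608 + 5.608107) = 2.82·17.550450 = 49.492268 m
RLR: c = (6 − d² + 2cos(α−β) + 2d(sin α − sin β))/8 = -4.668338, |c| > 1 → infeasible
LRL: c = (6 − d² + 2cos(α−β) − 2d(sin α − sin β))/8 = -5.669786, |c| > 1 → infeasible
Shortest: LSR with L = 26.920059 m ≈ 26.9201 m
Convert LSR to answer units (arcs ×180/π): t = 3.008399·180/π = 172.3686°, p = ρ·p = 2.82·5.164695 = 14.5644 m, q = 1.373026·180/π = 78.6686°, L = 26.9201 m.

LSR: t = 172.3686°, p = 14.5644 m, q = 78.6686°, L = 26.9201 m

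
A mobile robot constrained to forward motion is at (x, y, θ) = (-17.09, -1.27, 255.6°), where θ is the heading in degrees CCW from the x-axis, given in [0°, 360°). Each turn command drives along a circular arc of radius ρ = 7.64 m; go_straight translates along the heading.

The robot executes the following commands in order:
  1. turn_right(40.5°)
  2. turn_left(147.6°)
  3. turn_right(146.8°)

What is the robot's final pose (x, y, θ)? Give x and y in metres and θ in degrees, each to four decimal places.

set_pose: (x, y, θ) = (-17.0900, -1.2700, 255.6000°), ρ = 7.64
turn_right(40.5°): centre at ρ to the right, rotate −40.5° → (-20.0969, -5.6207, 215.1000°)
turn_left(147.6°): centre at ρ to the left, rotate +147.6° → (-15.3440, -19.5029, 362.7000° ≡ 2.7000°)
turn_right(146.8°): centre at ρ to the right, rotate −146.8° → (-10.5042, -33.3231, -144.1000° ≡ 215.9000°)

(-10.5042, -33.3231, 215.9000°)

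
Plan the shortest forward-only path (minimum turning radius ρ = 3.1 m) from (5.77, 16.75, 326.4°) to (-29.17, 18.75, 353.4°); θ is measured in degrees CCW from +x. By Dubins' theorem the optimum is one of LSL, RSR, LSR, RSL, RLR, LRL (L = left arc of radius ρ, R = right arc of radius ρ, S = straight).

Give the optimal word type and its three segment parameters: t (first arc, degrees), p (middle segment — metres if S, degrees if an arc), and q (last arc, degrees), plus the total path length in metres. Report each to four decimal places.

Let ψ = atan2(Δy, Δx) = atan2(2.00, -34.94) = 176.7239° be the start→goal bearing.
Normalize: d = |goal − start| / ρ = 34.997194/3.1 = 11.289417, α = (θ_start − ψ) mod 360° = 149.6761° = 2.612341 rad, β = (θ_goal − ψ) mod 360° = 176.6761° = 3.083580 rad.
Common terms: sin α = 0.504888, cos α = -0.863185, sin β = 0.057981, cos β = -0.998318, cos(α−β) = 0.891007, d² = 127.450947. Work in radians in the unit-radius frame; every candidate has L = ρ·(t + p + q).
LSL: p² = 2 + d² − 2cos(α−β) + 2d(sin α − sin β) = 137.759579; p = √p² = 11.737103; φ = atan2(cos β − cos α, d + sin α − sin β) = -0.011514 rad; t = (φ − α) mod 2π = 3.659331 rad, q = (β − φ) mod 2π = 3.095093 rad → L = 3.1·(3.659331 + 11.737103 + 3.095093) = 3.1·18.491527 = 57.323733 m
RSR: p² = 2 + d² − 2cos(α−β) + 2d(sin β − sin α) = 117.578289; p = √p² = 10.843352; φ = atan2(cos α − cos β, d − sin α + sin β) = 0.012463 rad; t = (α − φ) mod 2π = 2.599878 rad, q = (φ − β) mod 2π = 3.212068 rad → L = 3.1·(2.599878 + 10.843352 + 3.212068) = 3.1·16.655299 = 51.631426 m
LSR: p² = d² − 2 + 2cos(α−β) + 2d(sin α + sin β) = 139.941874; p = √p² = 11.829703; φ = atan2(−cos α − cos β, d + sin α + sin β) − atan2(−2, p) = 0.323268 rad; t = (φ − α) mod 2π = 3.994113 rad, q = (φ − β) mod 2π = 3.522874 rad → L = 3.1·(3.994113 + 11.829703 + 3.522874) = 3.1·19.346690 = 59.974738 m
RSL: p² = d² − 2 + 2cos(α−β) − 2d(sin α + sin β) = 114.524046; p = √p² = 10.701591; φ = atan2(cos α + cos β, d − sin α − sin β) − atan2(2, p) = -0.356587 rad; t = (α − φ) mod 2π = 2.968928 rad, q = (β − φ) mod 2π = 3.440167 rad → L = 3.1·(2.968928 + 10.701591 + 3.440167) = 3.1·17.110685 = 53.043124 m
RLR: c = (6 − d² + 2cos(α−β) + 2d(sin α − sin β))/8 = -13.697286, |c| > 1 → infeasible
LRL: c = (6 − d² + 2cos(α−β) − 2d(sin α − sin β))/8 = -16.219947, |c| > 1 → infeasible
Shortest: RSR with L = 51.631426 m ≈ 51.6314 m
Convert RSR to answer units (arcs ×180/π): t = 2.599878·180/π = 148.9620°, p = ρ·p = 3.1·10.843352 = 33.6144 m, q = 3.212068·180/π = 184.0380°, L = 51.6314 m.

RSR: t = 148.9620°, p = 33.6144 m, q = 184.0380°, L = 51.6314 m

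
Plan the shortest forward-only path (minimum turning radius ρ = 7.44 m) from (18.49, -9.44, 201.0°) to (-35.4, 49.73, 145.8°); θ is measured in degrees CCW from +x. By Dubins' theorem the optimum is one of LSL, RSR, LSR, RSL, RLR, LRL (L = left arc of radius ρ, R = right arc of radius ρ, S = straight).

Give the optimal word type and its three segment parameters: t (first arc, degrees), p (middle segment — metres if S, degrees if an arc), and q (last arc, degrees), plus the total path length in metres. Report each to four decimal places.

RSL: t = 72.6615°, p = 70.5045 m, q = 17.4615°, L = 82.2071 m

Let ψ = atan2(Δy, Δx) = atan2(59.17, -53.89) = 132.3262° be the start→goal bearing.
Normalize: d = |goal − start| / ρ = 80.032625/7.44 = 10.757073, α = (θ_start − ψ) mod 360° = 68.6738° = 1.198584 rad, β = (θ_goal − ψ) mod 360° = 13.4738° = 0.235163 rad.
Common terms: sin α = 0.931525, cos α = 0.363677, sin β = 0.233001, cos β = 0.972476, cos(α−β) = 0.570714, d² = 115.714624. Work in radians in the unit-radius frame; every candidate has L = ρ·(t + p + q).
LSL: p² = 2 + d² − 2cos(α−β) + 2d(sin α − sin β) = 131.601347; p = √p² = 11.471763; φ = atan2(cos β − cos α, d + sin α − sin β) = 0.053094 rad; t = (φ − α) mod 2π = 5.137695 rad, q = (β − φ) mod 2π = 0.182068 rad → L = 7.44·(5.137695 + 11.471763 + 0.182068) = 7.44·16.791527 = 124.928958 m
RSR: p² = 2 + d² − 2cos(α−β) + 2d(sin β − sin α) = 101.545047; p = √p² = 10.076956; φ = atan2(cos α − cos β, d − sin α + sin β) = -0.060452 rad; t = (α − φ) mod 2π = 1.259036 rad, q = (φ − β) mod 2π = 5.987571 rad → L = 7.44·(1.259036 + 10.076956 + 5.987571) = 7.44·17.323563 = 128.887311 m
LSR: p² = d² − 2 + 2cos(α−β) + 2d(sin α + sin β) = 139.909838; p = √p² = 11.828349; φ = atan2(−cos α − cos β, d + sin α + sin β) − atan2(−2, p) = 0.055888 rad; t = (φ − α) mod 2π = 5.140489 rad, q = (φ − β) mod 2π = 6.103911 rad → L = 7.44·(5.140489 + 11.828349 + 6.103911) = 7.44·23.072750 = 171.661257 m
RSL: p² = d² − 2 + 2cos(α−β) − 2d(sin α + sin β) = 89.802264; p = √p² = 9.476406; φ = atan2(cos α + cos β, d − sin α − sin β) − atan2(2, p) = -0.069598 rad; t = (α − φ) mod 2π = 1.268182 rad, q = (β − φ) mod 2π = 0.304760 rad → L = 7.44·(1.268182 + 9.476406 + 0.304760) = 7.44·11.049348 = 82.207149 m
RLR: c = (6 − d² + 2cos(α−β) + 2d(sin α − sin β))/8 = -11.693131, |c| > 1 → infeasible
LRL: c = (6 − d² + 2cos(α−β) − 2d(sin α − sin β))/8 = -15.450168, |c| > 1 → infeasible
Shortest: RSL with L = 82.207149 m ≈ 82.2071 m
Convert RSL to answer units (arcs ×180/π): t = 1.268182·180/π = 72.6615°, p = ρ·p = 7.44·9.476406 = 70.5045 m, q = 0.304760·180/π = 17.4615°, L = 82.2071 m.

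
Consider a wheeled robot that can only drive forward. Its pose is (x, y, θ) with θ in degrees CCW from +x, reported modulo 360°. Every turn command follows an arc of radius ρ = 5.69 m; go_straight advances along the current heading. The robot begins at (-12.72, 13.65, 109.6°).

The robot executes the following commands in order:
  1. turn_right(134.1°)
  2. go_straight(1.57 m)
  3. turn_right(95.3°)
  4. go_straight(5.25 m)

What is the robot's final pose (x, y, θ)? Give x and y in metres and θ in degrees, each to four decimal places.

(-3.6026, 7.5241, 240.2000°)

set_pose: (x, y, θ) = (-12.7200, 13.6500, 109.6000°), ρ = 5.69
turn_right(134.1°): centre at ρ to the right, rotate −134.1° → (-5.0001, 20.7364, -24.5000° ≡ 335.5000°)
go_straight(1.57): x += 1.57·cos θ, y += 1.57·sin θ → (-3.5714, 20.0853, 335.5000°)
turn_right(95.3°): centre at ρ to the right, rotate −95.3° → (-0.9935, 12.0799, 240.2000°)
go_straight(5.25): x += 5.25·cos θ, y += 5.25·sin θ → (-3.6026, 7.5241, 240.2000°)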